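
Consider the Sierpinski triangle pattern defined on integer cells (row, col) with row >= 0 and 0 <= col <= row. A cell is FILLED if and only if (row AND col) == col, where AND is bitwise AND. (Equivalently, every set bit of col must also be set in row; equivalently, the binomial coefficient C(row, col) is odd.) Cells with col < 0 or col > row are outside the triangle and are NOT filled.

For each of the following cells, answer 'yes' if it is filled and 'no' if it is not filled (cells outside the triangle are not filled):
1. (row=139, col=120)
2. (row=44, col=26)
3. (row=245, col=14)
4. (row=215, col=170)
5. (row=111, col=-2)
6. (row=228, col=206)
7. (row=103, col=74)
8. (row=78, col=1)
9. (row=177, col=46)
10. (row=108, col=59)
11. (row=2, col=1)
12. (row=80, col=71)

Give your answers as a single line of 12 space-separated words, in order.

Answer: no no no no no no no no no no no no

Derivation:
(139,120): row=0b10001011, col=0b1111000, row AND col = 0b1000 = 8; 8 != 120 -> empty
(44,26): row=0b101100, col=0b11010, row AND col = 0b1000 = 8; 8 != 26 -> empty
(245,14): row=0b11110101, col=0b1110, row AND col = 0b100 = 4; 4 != 14 -> empty
(215,170): row=0b11010111, col=0b10101010, row AND col = 0b10000010 = 130; 130 != 170 -> empty
(111,-2): col outside [0, 111] -> not filled
(228,206): row=0b11100100, col=0b11001110, row AND col = 0b11000100 = 196; 196 != 206 -> empty
(103,74): row=0b1100111, col=0b1001010, row AND col = 0b1000010 = 66; 66 != 74 -> empty
(78,1): row=0b1001110, col=0b1, row AND col = 0b0 = 0; 0 != 1 -> empty
(177,46): row=0b10110001, col=0b101110, row AND col = 0b100000 = 32; 32 != 46 -> empty
(108,59): row=0b1101100, col=0b111011, row AND col = 0b101000 = 40; 40 != 59 -> empty
(2,1): row=0b10, col=0b1, row AND col = 0b0 = 0; 0 != 1 -> empty
(80,71): row=0b1010000, col=0b1000111, row AND col = 0b1000000 = 64; 64 != 71 -> empty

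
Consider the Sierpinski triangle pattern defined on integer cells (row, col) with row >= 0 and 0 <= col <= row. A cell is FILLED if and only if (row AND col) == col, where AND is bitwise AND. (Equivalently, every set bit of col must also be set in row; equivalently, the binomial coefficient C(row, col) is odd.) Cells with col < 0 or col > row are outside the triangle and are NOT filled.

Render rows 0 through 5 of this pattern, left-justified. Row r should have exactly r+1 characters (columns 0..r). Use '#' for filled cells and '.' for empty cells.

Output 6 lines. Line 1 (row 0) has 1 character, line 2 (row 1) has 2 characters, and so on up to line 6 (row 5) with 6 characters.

Answer: #
##
#.#
####
#...#
##..##

Derivation:
r0=0: #
r1=1: ##
r2=10: #.#
r3=11: ####
r4=100: #...#
r5=101: ##..##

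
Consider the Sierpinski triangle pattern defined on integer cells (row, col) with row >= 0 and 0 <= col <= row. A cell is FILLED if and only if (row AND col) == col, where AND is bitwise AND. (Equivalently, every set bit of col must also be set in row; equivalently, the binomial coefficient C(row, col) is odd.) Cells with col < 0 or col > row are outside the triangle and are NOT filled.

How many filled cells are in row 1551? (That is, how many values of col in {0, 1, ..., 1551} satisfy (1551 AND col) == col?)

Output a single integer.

1551 in binary = 11000001111
popcount(1551) = number of 1-bits in 11000001111 = 6
A col c satisfies (1551 AND c) == c iff every set bit of c is also set in 1551; each of the 6 set bits of 1551 can independently be on or off in c.
count = 2^6 = 64

Answer: 64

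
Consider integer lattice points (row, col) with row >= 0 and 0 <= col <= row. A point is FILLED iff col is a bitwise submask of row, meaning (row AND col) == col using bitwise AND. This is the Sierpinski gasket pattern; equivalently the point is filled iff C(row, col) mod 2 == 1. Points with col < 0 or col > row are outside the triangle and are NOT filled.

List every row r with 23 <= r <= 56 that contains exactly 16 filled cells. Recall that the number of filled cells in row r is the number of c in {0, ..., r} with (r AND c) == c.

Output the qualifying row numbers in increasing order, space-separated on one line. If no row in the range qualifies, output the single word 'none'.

Answer: 23 27 29 30 39 43 45 46 51 53 54

Derivation:
Row r has 2^popcount(r) filled cells, so we need popcount(r) = log2(16) = 4.
Scan r = 23..56 and keep those with exactly 4 one-bits:
r=23=10111 popcount=4 -> KEEP
r=24=11000 popcount=2 -> skip
r=25=11001 popcount=3 -> skip
r=26=11010 popcount=3 -> skip
r=27=11011 popcount=4 -> KEEP
r=28=11100 popcount=3 -> skip
r=29=11101 popcount=4 -> KEEP
r=30=11110 popcount=4 -> KEEP
r=31=11111 popcount=5 -> skip
r=32=100000 popcount=1 -> skip
r=33=100001 popcount=2 -> skip
r=34=100010 popcount=2 -> skip
r=35=100011 popcount=3 -> skip
r=36=100100 popcount=2 -> skip
r=37=100101 popcount=3 -> skip
r=38=100110 popcount=3 -> skip
r=39=100111 popcount=4 -> KEEP
r=40=101000 popcount=2 -> skip
r=41=101001 popcount=3 -> skip
r=42=101010 popcount=3 -> skip
r=43=101011 popcount=4 -> KEEP
r=44=101100 popcount=3 -> skip
r=45=101101 popcount=4 -> KEEP
r=46=101110 popcount=4 -> KEEP
r=47=101111 popcount=5 -> skip
r=48=110000 popcount=2 -> skip
r=49=110001 popcount=3 -> skip
r=50=110010 popcount=3 -> skip
r=51=110011 popcount=4 -> KEEP
r=52=110100 popcount=3 -> skip
r=53=110101 popcount=4 -> KEEP
r=54=110110 popcount=4 -> KEEP
r=55=110111 popcount=5 -> skip
r=56=111000 popcount=3 -> skip
Kept rows: 23 27 29 30 39 43 45 46 51 53 54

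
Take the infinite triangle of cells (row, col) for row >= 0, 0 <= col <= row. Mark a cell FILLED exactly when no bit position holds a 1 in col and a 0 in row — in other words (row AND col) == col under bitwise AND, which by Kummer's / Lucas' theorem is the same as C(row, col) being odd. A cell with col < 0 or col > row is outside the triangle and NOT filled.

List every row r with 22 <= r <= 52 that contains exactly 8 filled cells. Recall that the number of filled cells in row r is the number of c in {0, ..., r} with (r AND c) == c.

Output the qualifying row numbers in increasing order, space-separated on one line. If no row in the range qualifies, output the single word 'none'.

Answer: 22 25 26 28 35 37 38 41 42 44 49 50 52

Derivation:
Row r has 2^popcount(r) filled cells, so we need popcount(r) = log2(8) = 3.
Scan r = 22..52 and keep those with exactly 3 one-bits:
r=22=10110 popcount=3 -> KEEP
r=23=10111 popcount=4 -> skip
r=24=11000 popcount=2 -> skip
r=25=11001 popcount=3 -> KEEP
r=26=11010 popcount=3 -> KEEP
r=27=11011 popcount=4 -> skip
r=28=11100 popcount=3 -> KEEP
r=29=11101 popcount=4 -> skip
r=30=11110 popcount=4 -> skip
r=31=11111 popcount=5 -> skip
r=32=100000 popcount=1 -> skip
r=33=100001 popcount=2 -> skip
r=34=100010 popcount=2 -> skip
r=35=100011 popcount=3 -> KEEP
r=36=100100 popcount=2 -> skip
r=37=100101 popcount=3 -> KEEP
r=38=100110 popcount=3 -> KEEP
r=39=100111 popcount=4 -> skip
r=40=101000 popcount=2 -> skip
r=41=101001 popcount=3 -> KEEP
r=42=101010 popcount=3 -> KEEP
r=43=101011 popcount=4 -> skip
r=44=101100 popcount=3 -> KEEP
r=45=101101 popcount=4 -> skip
r=46=101110 popcount=4 -> skip
r=47=101111 popcount=5 -> skip
r=48=110000 popcount=2 -> skip
r=49=110001 popcount=3 -> KEEP
r=50=110010 popcount=3 -> KEEP
r=51=110011 popcount=4 -> skip
r=52=110100 popcount=3 -> KEEP
Kept rows: 22 25 26 28 35 37 38 41 42 44 49 50 52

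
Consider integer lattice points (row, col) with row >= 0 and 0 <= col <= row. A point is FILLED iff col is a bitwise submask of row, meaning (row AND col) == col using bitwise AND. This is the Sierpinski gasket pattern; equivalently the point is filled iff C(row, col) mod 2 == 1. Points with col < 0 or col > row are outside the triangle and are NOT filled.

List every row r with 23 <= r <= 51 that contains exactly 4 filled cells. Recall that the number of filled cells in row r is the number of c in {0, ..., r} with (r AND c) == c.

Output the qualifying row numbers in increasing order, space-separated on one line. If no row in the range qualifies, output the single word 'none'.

Row r has 2^popcount(r) filled cells, so we need popcount(r) = log2(4) = 2.
Scan r = 23..51 and keep those with exactly 2 one-bits:
r=23=10111 popcount=4 -> skip
r=24=11000 popcount=2 -> KEEP
r=25=11001 popcount=3 -> skip
r=26=11010 popcount=3 -> skip
r=27=11011 popcount=4 -> skip
r=28=11100 popcount=3 -> skip
r=29=11101 popcount=4 -> skip
r=30=11110 popcount=4 -> skip
r=31=11111 popcount=5 -> skip
r=32=100000 popcount=1 -> skip
r=33=100001 popcount=2 -> KEEP
r=34=100010 popcount=2 -> KEEP
r=35=100011 popcount=3 -> skip
r=36=100100 popcount=2 -> KEEP
r=37=100101 popcount=3 -> skip
r=38=100110 popcount=3 -> skip
r=39=100111 popcount=4 -> skip
r=40=101000 popcount=2 -> KEEP
r=41=101001 popcount=3 -> skip
r=42=101010 popcount=3 -> skip
r=43=101011 popcount=4 -> skip
r=44=101100 popcount=3 -> skip
r=45=101101 popcount=4 -> skip
r=46=101110 popcount=4 -> skip
r=47=101111 popcount=5 -> skip
r=48=110000 popcount=2 -> KEEP
r=49=110001 popcount=3 -> skip
r=50=110010 popcount=3 -> skip
r=51=110011 popcount=4 -> skip
Kept rows: 24 33 34 36 40 48

Answer: 24 33 34 36 40 48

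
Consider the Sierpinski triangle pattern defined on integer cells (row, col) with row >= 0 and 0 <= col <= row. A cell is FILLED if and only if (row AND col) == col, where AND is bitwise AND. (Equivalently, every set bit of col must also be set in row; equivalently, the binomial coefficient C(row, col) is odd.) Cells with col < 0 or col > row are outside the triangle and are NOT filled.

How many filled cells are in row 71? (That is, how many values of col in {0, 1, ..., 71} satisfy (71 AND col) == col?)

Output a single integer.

71 in binary = 1000111
popcount(71) = number of 1-bits in 1000111 = 4
A col c satisfies (71 AND c) == c iff every set bit of c is also set in 71; each of the 4 set bits of 71 can independently be on or off in c.
count = 2^4 = 16

Answer: 16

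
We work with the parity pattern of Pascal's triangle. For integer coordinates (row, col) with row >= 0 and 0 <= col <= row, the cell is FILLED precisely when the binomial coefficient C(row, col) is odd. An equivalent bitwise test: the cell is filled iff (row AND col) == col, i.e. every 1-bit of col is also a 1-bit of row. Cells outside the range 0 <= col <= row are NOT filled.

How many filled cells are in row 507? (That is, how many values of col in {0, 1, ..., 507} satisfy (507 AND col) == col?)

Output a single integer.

507 in binary = 111111011
popcount(507) = number of 1-bits in 111111011 = 8
A col c satisfies (507 AND c) == c iff every set bit of c is also set in 507; each of the 8 set bits of 507 can independently be on or off in c.
count = 2^8 = 256

Answer: 256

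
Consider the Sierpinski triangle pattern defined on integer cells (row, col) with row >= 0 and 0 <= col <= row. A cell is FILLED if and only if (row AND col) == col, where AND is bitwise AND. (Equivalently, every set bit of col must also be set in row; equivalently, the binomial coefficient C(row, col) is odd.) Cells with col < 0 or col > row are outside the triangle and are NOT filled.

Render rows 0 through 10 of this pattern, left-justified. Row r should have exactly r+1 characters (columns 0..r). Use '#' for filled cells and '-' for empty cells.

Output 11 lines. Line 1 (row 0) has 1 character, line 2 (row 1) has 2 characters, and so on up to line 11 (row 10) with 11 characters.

r0=0: #
r1=1: ##
r2=10: #-#
r3=11: ####
r4=100: #---#
r5=101: ##--##
r6=110: #-#-#-#
r7=111: ########
r8=1000: #-------#
r9=1001: ##------##
r10=1010: #-#-----#-#

Answer: #
##
#-#
####
#---#
##--##
#-#-#-#
########
#-------#
##------##
#-#-----#-#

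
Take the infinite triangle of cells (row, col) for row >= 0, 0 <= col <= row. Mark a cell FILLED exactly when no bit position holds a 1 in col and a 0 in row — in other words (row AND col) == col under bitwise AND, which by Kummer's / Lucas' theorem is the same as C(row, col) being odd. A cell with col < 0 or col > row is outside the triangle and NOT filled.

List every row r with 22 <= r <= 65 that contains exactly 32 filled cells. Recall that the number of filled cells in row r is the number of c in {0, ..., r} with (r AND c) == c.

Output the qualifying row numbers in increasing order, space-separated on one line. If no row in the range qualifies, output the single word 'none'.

Row r has 2^popcount(r) filled cells, so we need popcount(r) = log2(32) = 5.
Scan r = 22..65 and keep those with exactly 5 one-bits:
r=22=10110 popcount=3 -> skip
r=23=10111 popcount=4 -> skip
r=24=11000 popcount=2 -> skip
r=25=11001 popcount=3 -> skip
r=26=11010 popcount=3 -> skip
r=27=11011 popcount=4 -> skip
r=28=11100 popcount=3 -> skip
r=29=11101 popcount=4 -> skip
r=30=11110 popcount=4 -> skip
r=31=11111 popcount=5 -> KEEP
r=32=100000 popcount=1 -> skip
r=33=100001 popcount=2 -> skip
r=34=100010 popcount=2 -> skip
r=35=100011 popcount=3 -> skip
r=36=100100 popcount=2 -> skip
r=37=100101 popcount=3 -> skip
r=38=100110 popcount=3 -> skip
r=39=100111 popcount=4 -> skip
r=40=101000 popcount=2 -> skip
r=41=101001 popcount=3 -> skip
r=42=101010 popcount=3 -> skip
r=43=101011 popcount=4 -> skip
r=44=101100 popcount=3 -> skip
r=45=101101 popcount=4 -> skip
r=46=101110 popcount=4 -> skip
r=47=101111 popcount=5 -> KEEP
r=48=110000 popcount=2 -> skip
r=49=110001 popcount=3 -> skip
r=50=110010 popcount=3 -> skip
r=51=110011 popcount=4 -> skip
r=52=110100 popcount=3 -> skip
r=53=110101 popcount=4 -> skip
r=54=110110 popcount=4 -> skip
r=55=110111 popcount=5 -> KEEP
r=56=111000 popcount=3 -> skip
r=57=111001 popcount=4 -> skip
r=58=111010 popcount=4 -> skip
r=59=111011 popcount=5 -> KEEP
r=60=111100 popcount=4 -> skip
r=61=111101 popcount=5 -> KEEP
r=62=111110 popcount=5 -> KEEP
r=63=111111 popcount=6 -> skip
r=64=1000000 popcount=1 -> skip
r=65=1000001 popcount=2 -> skip
Kept rows: 31 47 55 59 61 62

Answer: 31 47 55 59 61 62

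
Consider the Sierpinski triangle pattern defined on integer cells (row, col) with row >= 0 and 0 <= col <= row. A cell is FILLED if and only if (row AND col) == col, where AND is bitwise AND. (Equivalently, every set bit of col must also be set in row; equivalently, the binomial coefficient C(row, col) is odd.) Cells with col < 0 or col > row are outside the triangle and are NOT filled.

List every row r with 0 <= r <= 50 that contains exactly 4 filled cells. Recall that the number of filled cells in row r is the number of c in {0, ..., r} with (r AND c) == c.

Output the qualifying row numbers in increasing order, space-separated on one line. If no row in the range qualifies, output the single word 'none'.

Row r has 2^popcount(r) filled cells, so we need popcount(r) = log2(4) = 2.
Scan r = 0..50 and keep those with exactly 2 one-bits:
r=0=0 popcount=0 -> skip
r=1=1 popcount=1 -> skip
r=2=10 popcount=1 -> skip
r=3=11 popcount=2 -> KEEP
r=4=100 popcount=1 -> skip
r=5=101 popcount=2 -> KEEP
r=6=110 popcount=2 -> KEEP
r=7=111 popcount=3 -> skip
r=8=1000 popcount=1 -> skip
r=9=1001 popcount=2 -> KEEP
r=10=1010 popcount=2 -> KEEP
r=11=1011 popcount=3 -> skip
r=12=1100 popcount=2 -> KEEP
r=13=1101 popcount=3 -> skip
r=14=1110 popcount=3 -> skip
r=15=1111 popcount=4 -> skip
r=16=10000 popcount=1 -> skip
r=17=10001 popcount=2 -> KEEP
r=18=10010 popcount=2 -> KEEP
r=19=10011 popcount=3 -> skip
r=20=10100 popcount=2 -> KEEP
r=21=10101 popcount=3 -> skip
r=22=10110 popcount=3 -> skip
r=23=10111 popcount=4 -> skip
r=24=11000 popcount=2 -> KEEP
r=25=11001 popcount=3 -> skip
r=26=11010 popcount=3 -> skip
r=27=11011 popcount=4 -> skip
r=28=11100 popcount=3 -> skip
r=29=11101 popcount=4 -> skip
r=30=11110 popcount=4 -> skip
r=31=11111 popcount=5 -> skip
r=32=100000 popcount=1 -> skip
r=33=100001 popcount=2 -> KEEP
r=34=100010 popcount=2 -> KEEP
r=35=100011 popcount=3 -> skip
r=36=100100 popcount=2 -> KEEP
r=37=100101 popcount=3 -> skip
r=38=100110 popcount=3 -> skip
r=39=100111 popcount=4 -> skip
r=40=101000 popcount=2 -> KEEP
r=41=101001 popcount=3 -> skip
r=42=101010 popcount=3 -> skip
r=43=101011 popcount=4 -> skip
r=44=101100 popcount=3 -> skip
r=45=101101 popcount=4 -> skip
r=46=101110 popcount=4 -> skip
r=47=101111 popcount=5 -> skip
r=48=110000 popcount=2 -> KEEP
r=49=110001 popcount=3 -> skip
r=50=110010 popcount=3 -> skip
Kept rows: 3 5 6 9 10 12 17 18 20 24 33 34 36 40 48

Answer: 3 5 6 9 10 12 17 18 20 24 33 34 36 40 48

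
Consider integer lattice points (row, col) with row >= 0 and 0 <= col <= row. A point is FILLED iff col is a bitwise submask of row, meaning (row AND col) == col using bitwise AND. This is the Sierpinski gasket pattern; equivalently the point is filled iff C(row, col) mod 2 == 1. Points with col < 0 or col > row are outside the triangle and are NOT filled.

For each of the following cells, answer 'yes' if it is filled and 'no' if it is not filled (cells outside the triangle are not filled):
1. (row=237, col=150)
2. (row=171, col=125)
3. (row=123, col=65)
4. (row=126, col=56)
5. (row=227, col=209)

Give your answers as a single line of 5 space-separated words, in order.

Answer: no no yes yes no

Derivation:
(237,150): row=0b11101101, col=0b10010110, row AND col = 0b10000100 = 132; 132 != 150 -> empty
(171,125): row=0b10101011, col=0b1111101, row AND col = 0b101001 = 41; 41 != 125 -> empty
(123,65): row=0b1111011, col=0b1000001, row AND col = 0b1000001 = 65; 65 == 65 -> filled
(126,56): row=0b1111110, col=0b111000, row AND col = 0b111000 = 56; 56 == 56 -> filled
(227,209): row=0b11100011, col=0b11010001, row AND col = 0b11000001 = 193; 193 != 209 -> empty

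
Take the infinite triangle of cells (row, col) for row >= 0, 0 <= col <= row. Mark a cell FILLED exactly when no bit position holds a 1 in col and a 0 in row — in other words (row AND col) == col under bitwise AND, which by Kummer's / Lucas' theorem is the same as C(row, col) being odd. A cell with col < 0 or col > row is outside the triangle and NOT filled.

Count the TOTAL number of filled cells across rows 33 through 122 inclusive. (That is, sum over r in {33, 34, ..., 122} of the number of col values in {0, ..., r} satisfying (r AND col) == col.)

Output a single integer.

r33=100001 pc2: +4 =4
r34=100010 pc2: +4 =8
r35=100011 pc3: +8 =16
r36=100100 pc2: +4 =20
r37=100101 pc3: +8 =28
r38=100110 pc3: +8 =36
r39=100111 pc4: +16 =52
r40=101000 pc2: +4 =56
r41=101001 pc3: +8 =64
r42=101010 pc3: +8 =72
r43=101011 pc4: +16 =88
r44=101100 pc3: +8 =96
r45=101101 pc4: +16 =112
r46=101110 pc4: +16 =128
r47=101111 pc5: +32 =160
r48=110000 pc2: +4 =164
r49=110001 pc3: +8 =172
r50=110010 pc3: +8 =180
r51=110011 pc4: +16 =196
r52=110100 pc3: +8 =204
r53=110101 pc4: +16 =220
r54=110110 pc4: +16 =236
r55=110111 pc5: +32 =268
r56=111000 pc3: +8 =276
r57=111001 pc4: +16 =292
r58=111010 pc4: +16 =308
r59=111011 pc5: +32 =340
r60=111100 pc4: +16 =356
r61=111101 pc5: +32 =388
r62=111110 pc5: +32 =420
r63=111111 pc6: +64 =484
r64=1000000 pc1: +2 =486
r65=1000001 pc2: +4 =490
r66=1000010 pc2: +4 =494
r67=1000011 pc3: +8 =502
r68=1000100 pc2: +4 =506
r69=1000101 pc3: +8 =514
r70=1000110 pc3: +8 =522
r71=1000111 pc4: +16 =538
r72=1001000 pc2: +4 =542
r73=1001001 pc3: +8 =550
r74=1001010 pc3: +8 =558
r75=1001011 pc4: +16 =574
r76=1001100 pc3: +8 =582
r77=1001101 pc4: +16 =598
r78=1001110 pc4: +16 =614
r79=1001111 pc5: +32 =646
r80=1010000 pc2: +4 =650
r81=1010001 pc3: +8 =658
r82=1010010 pc3: +8 =666
r83=1010011 pc4: +16 =682
r84=1010100 pc3: +8 =690
r85=1010101 pc4: +16 =706
r86=1010110 pc4: +16 =722
r87=1010111 pc5: +32 =754
r88=1011000 pc3: +8 =762
r89=1011001 pc4: +16 =778
r90=1011010 pc4: +16 =794
r91=1011011 pc5: +32 =826
r92=1011100 pc4: +16 =842
r93=1011101 pc5: +32 =874
r94=1011110 pc5: +32 =906
r95=1011111 pc6: +64 =970
r96=1100000 pc2: +4 =974
r97=1100001 pc3: +8 =982
r98=1100010 pc3: +8 =990
r99=1100011 pc4: +16 =1006
r100=1100100 pc3: +8 =1014
r101=1100101 pc4: +16 =1030
r102=1100110 pc4: +16 =1046
r103=1100111 pc5: +32 =1078
r104=1101000 pc3: +8 =1086
r105=1101001 pc4: +16 =1102
r106=1101010 pc4: +16 =1118
r107=1101011 pc5: +32 =1150
r108=1101100 pc4: +16 =1166
r109=1101101 pc5: +32 =1198
r110=1101110 pc5: +32 =1230
r111=1101111 pc6: +64 =1294
r112=1110000 pc3: +8 =1302
r113=1110001 pc4: +16 =1318
r114=1110010 pc4: +16 =1334
r115=1110011 pc5: +32 =1366
r116=1110100 pc4: +16 =1382
r117=1110101 pc5: +32 =1414
r118=1110110 pc5: +32 =1446
r119=1110111 pc6: +64 =1510
r120=1111000 pc4: +16 =1526
r121=1111001 pc5: +32 =1558
r122=1111010 pc5: +32 =1590

Answer: 1590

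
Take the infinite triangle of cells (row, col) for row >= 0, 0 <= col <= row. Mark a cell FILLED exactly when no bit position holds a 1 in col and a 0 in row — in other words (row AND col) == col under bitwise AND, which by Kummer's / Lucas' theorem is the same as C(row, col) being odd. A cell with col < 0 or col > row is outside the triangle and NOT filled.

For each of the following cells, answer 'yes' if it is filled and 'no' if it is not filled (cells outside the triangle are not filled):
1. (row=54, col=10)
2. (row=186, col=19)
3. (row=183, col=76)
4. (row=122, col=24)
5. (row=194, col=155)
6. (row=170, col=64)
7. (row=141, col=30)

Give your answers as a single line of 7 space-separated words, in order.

(54,10): row=0b110110, col=0b1010, row AND col = 0b10 = 2; 2 != 10 -> empty
(186,19): row=0b10111010, col=0b10011, row AND col = 0b10010 = 18; 18 != 19 -> empty
(183,76): row=0b10110111, col=0b1001100, row AND col = 0b100 = 4; 4 != 76 -> empty
(122,24): row=0b1111010, col=0b11000, row AND col = 0b11000 = 24; 24 == 24 -> filled
(194,155): row=0b11000010, col=0b10011011, row AND col = 0b10000010 = 130; 130 != 155 -> empty
(170,64): row=0b10101010, col=0b1000000, row AND col = 0b0 = 0; 0 != 64 -> empty
(141,30): row=0b10001101, col=0b11110, row AND col = 0b1100 = 12; 12 != 30 -> empty

Answer: no no no yes no no no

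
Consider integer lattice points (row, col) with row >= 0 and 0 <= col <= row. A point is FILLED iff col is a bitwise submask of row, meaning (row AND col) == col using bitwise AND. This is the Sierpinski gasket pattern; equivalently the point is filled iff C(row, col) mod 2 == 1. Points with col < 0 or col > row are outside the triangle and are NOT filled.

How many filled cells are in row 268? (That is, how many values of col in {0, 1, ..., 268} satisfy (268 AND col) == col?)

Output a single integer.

Answer: 8

Derivation:
268 in binary = 100001100
popcount(268) = number of 1-bits in 100001100 = 3
A col c satisfies (268 AND c) == c iff every set bit of c is also set in 268; each of the 3 set bits of 268 can independently be on or off in c.
count = 2^3 = 8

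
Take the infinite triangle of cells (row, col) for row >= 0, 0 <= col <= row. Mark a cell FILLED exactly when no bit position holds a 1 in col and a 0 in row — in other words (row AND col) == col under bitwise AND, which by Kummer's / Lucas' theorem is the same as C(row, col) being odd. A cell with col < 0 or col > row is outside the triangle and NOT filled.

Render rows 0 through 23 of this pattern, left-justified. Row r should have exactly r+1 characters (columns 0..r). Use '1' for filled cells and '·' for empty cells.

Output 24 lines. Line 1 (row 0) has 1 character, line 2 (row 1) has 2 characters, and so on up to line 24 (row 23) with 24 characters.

Answer: 1
11
1·1
1111
1···1
11··11
1·1·1·1
11111111
1·······1
11······11
1·1·····1·1
1111····1111
1···1···1···1
11··11··11··11
1·1·1·1·1·1·1·1
1111111111111111
1···············1
11··············11
1·1·············1·1
1111············1111
1···1···········1···1
11··11··········11··11
1·1·1·1·········1·1·1·1
11111111········11111111

Derivation:
r0=0: 1
r1=1: 11
r2=10: 1·1
r3=11: 1111
r4=100: 1···1
r5=101: 11··11
r6=110: 1·1·1·1
r7=111: 11111111
r8=1000: 1·······1
r9=1001: 11······11
r10=1010: 1·1·····1·1
r11=1011: 1111····1111
r12=1100: 1···1···1···1
r13=1101: 11··11··11··11
r14=1110: 1·1·1·1·1·1·1·1
r15=1111: 1111111111111111
r16=10000: 1···············1
r17=10001: 11··············11
r18=10010: 1·1·············1·1
r19=10011: 1111············1111
r20=10100: 1···1···········1···1
r21=10101: 11··11··········11··11
r22=10110: 1·1·1·1·········1·1·1·1
r23=10111: 11111111········11111111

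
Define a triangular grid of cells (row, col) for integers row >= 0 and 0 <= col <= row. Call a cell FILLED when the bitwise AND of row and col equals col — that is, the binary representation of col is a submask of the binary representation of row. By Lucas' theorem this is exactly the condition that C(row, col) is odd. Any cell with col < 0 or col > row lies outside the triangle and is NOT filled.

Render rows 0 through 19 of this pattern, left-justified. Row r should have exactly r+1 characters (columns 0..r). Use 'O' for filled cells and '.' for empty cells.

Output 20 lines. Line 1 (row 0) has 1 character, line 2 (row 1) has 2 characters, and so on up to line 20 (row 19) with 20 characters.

r0=0: O
r1=1: OO
r2=10: O.O
r3=11: OOOO
r4=100: O...O
r5=101: OO..OO
r6=110: O.O.O.O
r7=111: OOOOOOOO
r8=1000: O.......O
r9=1001: OO......OO
r10=1010: O.O.....O.O
r11=1011: OOOO....OOOO
r12=1100: O...O...O...O
r13=1101: OO..OO..OO..OO
r14=1110: O.O.O.O.O.O.O.O
r15=1111: OOOOOOOOOOOOOOOO
r16=10000: O...............O
r17=10001: OO..............OO
r18=10010: O.O.............O.O
r19=10011: OOOO............OOOO

Answer: O
OO
O.O
OOOO
O...O
OO..OO
O.O.O.O
OOOOOOOO
O.......O
OO......OO
O.O.....O.O
OOOO....OOOO
O...O...O...O
OO..OO..OO..OO
O.O.O.O.O.O.O.O
OOOOOOOOOOOOOOOO
O...............O
OO..............OO
O.O.............O.O
OOOO............OOOO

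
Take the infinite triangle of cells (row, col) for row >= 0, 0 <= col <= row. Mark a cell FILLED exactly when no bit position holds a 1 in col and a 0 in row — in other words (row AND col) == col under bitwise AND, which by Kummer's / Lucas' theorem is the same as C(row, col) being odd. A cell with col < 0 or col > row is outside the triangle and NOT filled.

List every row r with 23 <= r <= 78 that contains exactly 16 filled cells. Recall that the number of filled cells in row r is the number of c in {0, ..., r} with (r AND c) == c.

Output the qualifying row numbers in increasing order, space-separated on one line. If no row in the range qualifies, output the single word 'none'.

Answer: 23 27 29 30 39 43 45 46 51 53 54 57 58 60 71 75 77 78

Derivation:
Row r has 2^popcount(r) filled cells, so we need popcount(r) = log2(16) = 4.
Scan r = 23..78 and keep those with exactly 4 one-bits:
r=23=10111 popcount=4 -> KEEP
r=24=11000 popcount=2 -> skip
r=25=11001 popcount=3 -> skip
r=26=11010 popcount=3 -> skip
r=27=11011 popcount=4 -> KEEP
r=28=11100 popcount=3 -> skip
r=29=11101 popcount=4 -> KEEP
r=30=11110 popcount=4 -> KEEP
r=31=11111 popcount=5 -> skip
r=32=100000 popcount=1 -> skip
r=33=100001 popcount=2 -> skip
r=34=100010 popcount=2 -> skip
r=35=100011 popcount=3 -> skip
r=36=100100 popcount=2 -> skip
r=37=100101 popcount=3 -> skip
r=38=100110 popcount=3 -> skip
r=39=100111 popcount=4 -> KEEP
r=40=101000 popcount=2 -> skip
r=41=101001 popcount=3 -> skip
r=42=101010 popcount=3 -> skip
r=43=101011 popcount=4 -> KEEP
r=44=101100 popcount=3 -> skip
r=45=101101 popcount=4 -> KEEP
r=46=101110 popcount=4 -> KEEP
r=47=101111 popcount=5 -> skip
r=48=110000 popcount=2 -> skip
r=49=110001 popcount=3 -> skip
r=50=110010 popcount=3 -> skip
r=51=110011 popcount=4 -> KEEP
r=52=110100 popcount=3 -> skip
r=53=110101 popcount=4 -> KEEP
r=54=110110 popcount=4 -> KEEP
r=55=110111 popcount=5 -> skip
r=56=111000 popcount=3 -> skip
r=57=111001 popcount=4 -> KEEP
r=58=111010 popcount=4 -> KEEP
r=59=111011 popcount=5 -> skip
r=60=111100 popcount=4 -> KEEP
r=61=111101 popcount=5 -> skip
r=62=111110 popcount=5 -> skip
r=63=111111 popcount=6 -> skip
r=64=1000000 popcount=1 -> skip
r=65=1000001 popcount=2 -> skip
r=66=1000010 popcount=2 -> skip
r=67=1000011 popcount=3 -> skip
r=68=1000100 popcount=2 -> skip
r=69=1000101 popcount=3 -> skip
r=70=1000110 popcount=3 -> skip
r=71=1000111 popcount=4 -> KEEP
r=72=1001000 popcount=2 -> skip
r=73=1001001 popcount=3 -> skip
r=74=1001010 popcount=3 -> skip
r=75=1001011 popcount=4 -> KEEP
r=76=1001100 popcount=3 -> skip
r=77=1001101 popcount=4 -> KEEP
r=78=1001110 popcount=4 -> KEEP
Kept rows: 23 27 29 30 39 43 45 46 51 53 54 57 58 60 71 75 77 78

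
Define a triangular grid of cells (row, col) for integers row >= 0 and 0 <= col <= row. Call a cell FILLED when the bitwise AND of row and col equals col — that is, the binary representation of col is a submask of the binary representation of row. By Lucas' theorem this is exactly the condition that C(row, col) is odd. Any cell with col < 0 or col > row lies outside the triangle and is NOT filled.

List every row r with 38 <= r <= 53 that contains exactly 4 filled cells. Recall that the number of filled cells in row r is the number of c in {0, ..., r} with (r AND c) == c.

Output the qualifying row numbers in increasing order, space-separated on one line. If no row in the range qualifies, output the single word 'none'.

Answer: 40 48

Derivation:
Row r has 2^popcount(r) filled cells, so we need popcount(r) = log2(4) = 2.
Scan r = 38..53 and keep those with exactly 2 one-bits:
r=38=100110 popcount=3 -> skip
r=39=100111 popcount=4 -> skip
r=40=101000 popcount=2 -> KEEP
r=41=101001 popcount=3 -> skip
r=42=101010 popcount=3 -> skip
r=43=101011 popcount=4 -> skip
r=44=101100 popcount=3 -> skip
r=45=101101 popcount=4 -> skip
r=46=101110 popcount=4 -> skip
r=47=101111 popcount=5 -> skip
r=48=110000 popcount=2 -> KEEP
r=49=110001 popcount=3 -> skip
r=50=110010 popcount=3 -> skip
r=51=110011 popcount=4 -> skip
r=52=110100 popcount=3 -> skip
r=53=110101 popcount=4 -> skip
Kept rows: 40 48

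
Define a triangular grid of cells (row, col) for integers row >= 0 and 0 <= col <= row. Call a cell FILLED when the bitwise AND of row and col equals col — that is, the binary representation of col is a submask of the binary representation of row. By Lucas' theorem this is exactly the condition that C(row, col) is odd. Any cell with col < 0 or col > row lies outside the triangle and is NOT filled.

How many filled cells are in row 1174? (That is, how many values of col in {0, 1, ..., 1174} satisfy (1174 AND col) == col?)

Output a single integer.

Answer: 32

Derivation:
1174 in binary = 10010010110
popcount(1174) = number of 1-bits in 10010010110 = 5
A col c satisfies (1174 AND c) == c iff every set bit of c is also set in 1174; each of the 5 set bits of 1174 can independently be on or off in c.
count = 2^5 = 32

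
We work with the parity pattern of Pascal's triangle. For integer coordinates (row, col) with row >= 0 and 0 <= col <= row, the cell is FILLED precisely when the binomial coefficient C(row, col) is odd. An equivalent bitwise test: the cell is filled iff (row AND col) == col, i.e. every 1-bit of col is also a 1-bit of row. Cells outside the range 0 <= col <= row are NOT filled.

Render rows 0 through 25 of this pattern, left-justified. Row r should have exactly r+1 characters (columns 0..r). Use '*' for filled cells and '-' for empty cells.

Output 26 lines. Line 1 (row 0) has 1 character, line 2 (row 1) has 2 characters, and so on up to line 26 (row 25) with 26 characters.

r0=0: *
r1=1: **
r2=10: *-*
r3=11: ****
r4=100: *---*
r5=101: **--**
r6=110: *-*-*-*
r7=111: ********
r8=1000: *-------*
r9=1001: **------**
r10=1010: *-*-----*-*
r11=1011: ****----****
r12=1100: *---*---*---*
r13=1101: **--**--**--**
r14=1110: *-*-*-*-*-*-*-*
r15=1111: ****************
r16=10000: *---------------*
r17=10001: **--------------**
r18=10010: *-*-------------*-*
r19=10011: ****------------****
r20=10100: *---*-----------*---*
r21=10101: **--**----------**--**
r22=10110: *-*-*-*---------*-*-*-*
r23=10111: ********--------********
r24=11000: *-------*-------*-------*
r25=11001: **------**------**------**

Answer: *
**
*-*
****
*---*
**--**
*-*-*-*
********
*-------*
**------**
*-*-----*-*
****----****
*---*---*---*
**--**--**--**
*-*-*-*-*-*-*-*
****************
*---------------*
**--------------**
*-*-------------*-*
****------------****
*---*-----------*---*
**--**----------**--**
*-*-*-*---------*-*-*-*
********--------********
*-------*-------*-------*
**------**------**------**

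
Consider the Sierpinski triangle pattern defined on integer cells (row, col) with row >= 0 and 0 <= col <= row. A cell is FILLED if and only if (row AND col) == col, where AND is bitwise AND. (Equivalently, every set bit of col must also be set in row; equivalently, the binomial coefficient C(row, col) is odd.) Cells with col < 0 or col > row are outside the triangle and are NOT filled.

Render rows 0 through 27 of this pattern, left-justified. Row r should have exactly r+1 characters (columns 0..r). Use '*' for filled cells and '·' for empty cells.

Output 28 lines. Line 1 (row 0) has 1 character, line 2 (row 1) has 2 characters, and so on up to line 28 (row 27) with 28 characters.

Answer: *
**
*·*
****
*···*
**··**
*·*·*·*
********
*·······*
**······**
*·*·····*·*
****····****
*···*···*···*
**··**··**··**
*·*·*·*·*·*·*·*
****************
*···············*
**··············**
*·*·············*·*
****············****
*···*···········*···*
**··**··········**··**
*·*·*·*·········*·*·*·*
********········********
*·······*·······*·······*
**······**······**······**
*·*·····*·*·····*·*·····*·*
****····****····****····****

Derivation:
r0=0: *
r1=1: **
r2=10: *·*
r3=11: ****
r4=100: *···*
r5=101: **··**
r6=110: *·*·*·*
r7=111: ********
r8=1000: *·······*
r9=1001: **······**
r10=1010: *·*·····*·*
r11=1011: ****····****
r12=1100: *···*···*···*
r13=1101: **··**··**··**
r14=1110: *·*·*·*·*·*·*·*
r15=1111: ****************
r16=10000: *···············*
r17=10001: **··············**
r18=10010: *·*·············*·*
r19=10011: ****············****
r20=10100: *···*···········*···*
r21=10101: **··**··········**··**
r22=10110: *·*·*·*·········*·*·*·*
r23=10111: ********········********
r24=11000: *·······*·······*·······*
r25=11001: **······**······**······**
r26=11010: *·*·····*·*·····*·*·····*·*
r27=11011: ****····****····****····****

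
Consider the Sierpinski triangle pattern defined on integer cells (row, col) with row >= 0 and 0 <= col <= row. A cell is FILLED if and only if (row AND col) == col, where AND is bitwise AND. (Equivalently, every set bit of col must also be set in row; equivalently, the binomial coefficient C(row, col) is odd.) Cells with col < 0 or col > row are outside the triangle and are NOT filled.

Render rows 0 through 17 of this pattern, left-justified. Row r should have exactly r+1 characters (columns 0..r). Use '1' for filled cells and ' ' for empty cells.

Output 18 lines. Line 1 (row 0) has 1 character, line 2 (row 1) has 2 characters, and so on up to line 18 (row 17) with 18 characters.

Answer: 1
11
1 1
1111
1   1
11  11
1 1 1 1
11111111
1       1
11      11
1 1     1 1
1111    1111
1   1   1   1
11  11  11  11
1 1 1 1 1 1 1 1
1111111111111111
1               1
11              11

Derivation:
r0=0: 1
r1=1: 11
r2=10: 1 1
r3=11: 1111
r4=100: 1   1
r5=101: 11  11
r6=110: 1 1 1 1
r7=111: 11111111
r8=1000: 1       1
r9=1001: 11      11
r10=1010: 1 1     1 1
r11=1011: 1111    1111
r12=1100: 1   1   1   1
r13=1101: 11  11  11  11
r14=1110: 1 1 1 1 1 1 1 1
r15=1111: 1111111111111111
r16=10000: 1               1
r17=10001: 11              11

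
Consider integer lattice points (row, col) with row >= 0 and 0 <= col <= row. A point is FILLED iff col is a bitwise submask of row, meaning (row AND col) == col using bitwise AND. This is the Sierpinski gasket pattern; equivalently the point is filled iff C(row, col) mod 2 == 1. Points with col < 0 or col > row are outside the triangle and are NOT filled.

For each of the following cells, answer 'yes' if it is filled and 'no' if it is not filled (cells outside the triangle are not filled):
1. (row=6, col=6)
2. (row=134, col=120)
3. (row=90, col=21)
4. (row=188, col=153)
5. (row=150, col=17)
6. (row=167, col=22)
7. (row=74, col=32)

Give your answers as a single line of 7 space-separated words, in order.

Answer: yes no no no no no no

Derivation:
(6,6): row=0b110, col=0b110, row AND col = 0b110 = 6; 6 == 6 -> filled
(134,120): row=0b10000110, col=0b1111000, row AND col = 0b0 = 0; 0 != 120 -> empty
(90,21): row=0b1011010, col=0b10101, row AND col = 0b10000 = 16; 16 != 21 -> empty
(188,153): row=0b10111100, col=0b10011001, row AND col = 0b10011000 = 152; 152 != 153 -> empty
(150,17): row=0b10010110, col=0b10001, row AND col = 0b10000 = 16; 16 != 17 -> empty
(167,22): row=0b10100111, col=0b10110, row AND col = 0b110 = 6; 6 != 22 -> empty
(74,32): row=0b1001010, col=0b100000, row AND col = 0b0 = 0; 0 != 32 -> empty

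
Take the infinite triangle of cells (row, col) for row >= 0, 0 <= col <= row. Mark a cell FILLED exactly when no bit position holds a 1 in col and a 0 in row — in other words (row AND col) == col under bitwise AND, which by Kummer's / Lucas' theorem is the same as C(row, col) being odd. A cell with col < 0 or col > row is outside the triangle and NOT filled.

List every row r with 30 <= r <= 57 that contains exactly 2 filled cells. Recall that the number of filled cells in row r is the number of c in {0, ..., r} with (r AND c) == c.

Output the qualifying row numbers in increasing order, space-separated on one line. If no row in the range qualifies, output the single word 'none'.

Answer: 32

Derivation:
Row r has 2^popcount(r) filled cells, so we need popcount(r) = log2(2) = 1.
Scan r = 30..57 and keep those with exactly 1 one-bits:
r=30=11110 popcount=4 -> skip
r=31=11111 popcount=5 -> skip
r=32=100000 popcount=1 -> KEEP
r=33=100001 popcount=2 -> skip
r=34=100010 popcount=2 -> skip
r=35=100011 popcount=3 -> skip
r=36=100100 popcount=2 -> skip
r=37=100101 popcount=3 -> skip
r=38=100110 popcount=3 -> skip
r=39=100111 popcount=4 -> skip
r=40=101000 popcount=2 -> skip
r=41=101001 popcount=3 -> skip
r=42=101010 popcount=3 -> skip
r=43=101011 popcount=4 -> skip
r=44=101100 popcount=3 -> skip
r=45=101101 popcount=4 -> skip
r=46=101110 popcount=4 -> skip
r=47=101111 popcount=5 -> skip
r=48=110000 popcount=2 -> skip
r=49=110001 popcount=3 -> skip
r=50=110010 popcount=3 -> skip
r=51=110011 popcount=4 -> skip
r=52=110100 popcount=3 -> skip
r=53=110101 popcount=4 -> skip
r=54=110110 popcount=4 -> skip
r=55=110111 popcount=5 -> skip
r=56=111000 popcount=3 -> skip
r=57=111001 popcount=4 -> skip
Kept rows: 32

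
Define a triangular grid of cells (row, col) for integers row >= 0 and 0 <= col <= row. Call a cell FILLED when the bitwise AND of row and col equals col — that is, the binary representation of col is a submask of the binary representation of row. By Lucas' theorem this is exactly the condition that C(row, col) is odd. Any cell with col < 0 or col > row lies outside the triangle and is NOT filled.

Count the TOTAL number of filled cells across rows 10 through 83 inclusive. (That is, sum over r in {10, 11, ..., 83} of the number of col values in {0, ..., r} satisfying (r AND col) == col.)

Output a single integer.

Answer: 894

Derivation:
r10=1010 pc2: +4 =4
r11=1011 pc3: +8 =12
r12=1100 pc2: +4 =16
r13=1101 pc3: +8 =24
r14=1110 pc3: +8 =32
r15=1111 pc4: +16 =48
r16=10000 pc1: +2 =50
r17=10001 pc2: +4 =54
r18=10010 pc2: +4 =58
r19=10011 pc3: +8 =66
r20=10100 pc2: +4 =70
r21=10101 pc3: +8 =78
r22=10110 pc3: +8 =86
r23=10111 pc4: +16 =102
r24=11000 pc2: +4 =106
r25=11001 pc3: +8 =114
r26=11010 pc3: +8 =122
r27=11011 pc4: +16 =138
r28=11100 pc3: +8 =146
r29=11101 pc4: +16 =162
r30=11110 pc4: +16 =178
r31=11111 pc5: +32 =210
r32=100000 pc1: +2 =212
r33=100001 pc2: +4 =216
r34=100010 pc2: +4 =220
r35=100011 pc3: +8 =228
r36=100100 pc2: +4 =232
r37=100101 pc3: +8 =240
r38=100110 pc3: +8 =248
r39=100111 pc4: +16 =264
r40=101000 pc2: +4 =268
r41=101001 pc3: +8 =276
r42=101010 pc3: +8 =284
r43=101011 pc4: +16 =300
r44=101100 pc3: +8 =308
r45=101101 pc4: +16 =324
r46=101110 pc4: +16 =340
r47=101111 pc5: +32 =372
r48=110000 pc2: +4 =376
r49=110001 pc3: +8 =384
r50=110010 pc3: +8 =392
r51=110011 pc4: +16 =408
r52=110100 pc3: +8 =416
r53=110101 pc4: +16 =432
r54=110110 pc4: +16 =448
r55=110111 pc5: +32 =480
r56=111000 pc3: +8 =488
r57=111001 pc4: +16 =504
r58=111010 pc4: +16 =520
r59=111011 pc5: +32 =552
r60=111100 pc4: +16 =568
r61=111101 pc5: +32 =600
r62=111110 pc5: +32 =632
r63=111111 pc6: +64 =696
r64=1000000 pc1: +2 =698
r65=1000001 pc2: +4 =702
r66=1000010 pc2: +4 =706
r67=1000011 pc3: +8 =714
r68=1000100 pc2: +4 =718
r69=1000101 pc3: +8 =726
r70=1000110 pc3: +8 =734
r71=1000111 pc4: +16 =750
r72=1001000 pc2: +4 =754
r73=1001001 pc3: +8 =762
r74=1001010 pc3: +8 =770
r75=1001011 pc4: +16 =786
r76=1001100 pc3: +8 =794
r77=1001101 pc4: +16 =810
r78=1001110 pc4: +16 =826
r79=1001111 pc5: +32 =858
r80=1010000 pc2: +4 =862
r81=1010001 pc3: +8 =870
r82=1010010 pc3: +8 =878
r83=1010011 pc4: +16 =894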